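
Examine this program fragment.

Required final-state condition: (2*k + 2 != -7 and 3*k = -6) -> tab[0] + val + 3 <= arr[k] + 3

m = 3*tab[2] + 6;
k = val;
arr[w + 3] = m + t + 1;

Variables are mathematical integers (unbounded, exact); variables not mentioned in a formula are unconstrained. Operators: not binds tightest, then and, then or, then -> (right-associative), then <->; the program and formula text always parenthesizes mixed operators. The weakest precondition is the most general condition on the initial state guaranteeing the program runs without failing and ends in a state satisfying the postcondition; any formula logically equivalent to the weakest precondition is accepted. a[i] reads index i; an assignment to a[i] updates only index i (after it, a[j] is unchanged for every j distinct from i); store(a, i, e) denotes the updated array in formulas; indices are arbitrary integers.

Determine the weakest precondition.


Working backward. After the program, the postcondition (2*k + 2 != -7 and 3*k = -6) -> tab[0] + val + 3 <= arr[k] + 3 must hold; in canonical form it is (2*k != -9 and 3*k = -6) -> tab[0] + val <= arr[k].
Before arr[w + 3] := m + t + 1: (2*k != -9 and 3*k = -6) -> tab[0] + val <= store(arr, w + 3, m + t + 1)[k]
Before k := val: (2*val != -9 and 3*val = -6) -> tab[0] + val <= store(arr, w + 3, m + t + 1)[val]
Before m := 3*tab[2] + 6: (2*val != -9 and 3*val = -6) -> tab[0] + val <= store(arr, w + 3, 3*tab[2] + t + 7)[val]
Answer: WP = (2*val != -9 and 3*val = -6) -> tab[0] + val <= store(arr, w + 3, 3*tab[2] + t + 7)[val]


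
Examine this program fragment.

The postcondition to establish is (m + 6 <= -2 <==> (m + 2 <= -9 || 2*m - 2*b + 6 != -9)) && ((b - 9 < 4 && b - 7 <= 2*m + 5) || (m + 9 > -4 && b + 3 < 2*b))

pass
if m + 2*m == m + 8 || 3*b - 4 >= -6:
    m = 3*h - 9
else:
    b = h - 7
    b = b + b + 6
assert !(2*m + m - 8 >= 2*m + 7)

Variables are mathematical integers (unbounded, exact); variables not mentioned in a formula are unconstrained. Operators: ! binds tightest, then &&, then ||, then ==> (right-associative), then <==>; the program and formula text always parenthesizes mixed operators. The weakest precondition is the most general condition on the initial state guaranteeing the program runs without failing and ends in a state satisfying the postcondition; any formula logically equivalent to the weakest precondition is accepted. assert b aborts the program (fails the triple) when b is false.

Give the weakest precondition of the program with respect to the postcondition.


Working backward. After the program, the postcondition (m + 6 <= -2 <==> (m + 2 <= -9 || 2*m - 2*b + 6 != -9)) && ((b - 9 < 4 && b - 7 <= 2*m + 5) || (m + 9 > -4 && b + 3 < 2*b)) must hold; in canonical form it is (m <= -8 <==> (m <= -11 || 2*m != 2*b - 15)) && ((b < 13 && b <= 2*m + 12) || (m > -13 && b > 3)).
Before assert !(2*m + m - 8 >= 2*m + 7): (!(m >= 15)) && (m <= -8 <==> (m <= -11 || 2*m != 2*b - 15)) && ((b < 13 && b <= 2*m + 12) || (m > -13 && b > 3))
Then branch requires (!(3*h >= 24)) && (3*h <= 1 <==> (3*h <= -2 || 6*h != 2*b + 3)) && ((b < 13 && b <= 6*h - 6) || (3*h > -4 && b > 3)); else branch requires (!(m >= 15)) && (m <= -8 <==> (m <= -11 || 2*m != 4*h - 31)) && ((2*h < 21 && 2*h <= 2*m + 20) || (m > -13 && 2*h > 11)).
Before the if: ((2*m == 8 || 3*b >= -2) ==> ((!(3*h >= 24)) && (3*h <= 1 <==> (3*h <= -2 || 6*h != 2*b + 3)) && ((b < 13 && b <= 6*h - 6) || (3*h > -4 && b > 3)))) && ((!(2*m == 8 || 3*b >= -2)) ==> ((!(m >= 15)) && (m <= -8 <==> (m <= -11 || 2*m != 4*h - 31)) && ((2*h < 21 && 2*h <= 2*m + 20) || (m > -13 && 2*h > 11))))
Before skip: ((2*m == 8 || 3*b >= -2) ==> ((!(3*h >= 24)) && (3*h <= 1 <==> (3*h <= -2 || 6*h != 2*b + 3)) && ((b < 13 && b <= 6*h - 6) || (3*h > -4 && b > 3)))) && ((!(2*m == 8 || 3*b >= -2)) ==> ((!(m >= 15)) && (m <= -8 <==> (m <= -11 || 2*m != 4*h - 31)) && ((2*h < 21 && 2*h <= 2*m + 20) || (m > -13 && 2*h > 11))))
Answer: WP = ((2*m == 8 || 3*b >= -2) ==> ((!(3*h >= 24)) && (3*h <= 1 <==> (3*h <= -2 || 6*h != 2*b + 3)) && ((b < 13 && b <= 6*h - 6) || (3*h > -4 && b > 3)))) && ((!(2*m == 8 || 3*b >= -2)) ==> ((!(m >= 15)) && (m <= -8 <==> (m <= -11 || 2*m != 4*h - 31)) && ((2*h < 21 && 2*h <= 2*m + 20) || (m > -13 && 2*h > 11))))


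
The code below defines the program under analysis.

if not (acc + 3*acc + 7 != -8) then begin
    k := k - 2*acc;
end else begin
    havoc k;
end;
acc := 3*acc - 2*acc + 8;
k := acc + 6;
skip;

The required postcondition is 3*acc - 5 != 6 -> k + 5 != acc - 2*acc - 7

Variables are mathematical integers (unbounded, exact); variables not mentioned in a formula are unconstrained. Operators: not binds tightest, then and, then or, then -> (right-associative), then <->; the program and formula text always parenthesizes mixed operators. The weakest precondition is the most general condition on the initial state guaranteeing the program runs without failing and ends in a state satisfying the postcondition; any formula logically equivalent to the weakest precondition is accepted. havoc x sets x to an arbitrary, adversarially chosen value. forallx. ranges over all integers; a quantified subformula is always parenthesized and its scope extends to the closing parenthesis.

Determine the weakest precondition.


Working backward. After the program, the postcondition 3*acc - 5 != 6 -> k + 5 != acc - 2*acc - 7 must hold; in canonical form it is 3*acc != 11 -> acc + k != -12.
Before skip: 3*acc != 11 -> acc + k != -12
Before k := acc + 6: 3*acc != 11 -> 2*acc != -18
Before acc := 3*acc - 2*acc + 8: 3*acc != -13 -> 2*acc != -34
Then branch requires 3*acc != -13 -> 2*acc != -34; else branch requires 3*acc != -13 -> 2*acc != -34.
Before the if: ((not (4*acc != -15)) -> (3*acc != -13 -> 2*acc != -34)) and (4*acc != -15 -> (3*acc != -13 -> 2*acc != -34))
Answer: WP = ((not (4*acc != -15)) -> (3*acc != -13 -> 2*acc != -34)) and (4*acc != -15 -> (3*acc != -13 -> 2*acc != -34))


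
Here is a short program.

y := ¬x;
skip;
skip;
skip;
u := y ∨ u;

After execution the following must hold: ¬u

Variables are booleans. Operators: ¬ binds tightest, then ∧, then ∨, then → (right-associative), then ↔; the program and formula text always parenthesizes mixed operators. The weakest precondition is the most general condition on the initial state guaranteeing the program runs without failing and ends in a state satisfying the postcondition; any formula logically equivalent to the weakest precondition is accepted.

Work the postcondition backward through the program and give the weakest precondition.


Working backward. After the program, ¬u must hold.
Before u := y ∨ u: ¬(y ∨ u)
Before skip: ¬(y ∨ u)
Before skip: ¬(y ∨ u)
Before skip: ¬(y ∨ u)
Before y := ¬x: ¬((¬x) ∨ u)
Answer: WP = ¬((¬x) ∨ u)


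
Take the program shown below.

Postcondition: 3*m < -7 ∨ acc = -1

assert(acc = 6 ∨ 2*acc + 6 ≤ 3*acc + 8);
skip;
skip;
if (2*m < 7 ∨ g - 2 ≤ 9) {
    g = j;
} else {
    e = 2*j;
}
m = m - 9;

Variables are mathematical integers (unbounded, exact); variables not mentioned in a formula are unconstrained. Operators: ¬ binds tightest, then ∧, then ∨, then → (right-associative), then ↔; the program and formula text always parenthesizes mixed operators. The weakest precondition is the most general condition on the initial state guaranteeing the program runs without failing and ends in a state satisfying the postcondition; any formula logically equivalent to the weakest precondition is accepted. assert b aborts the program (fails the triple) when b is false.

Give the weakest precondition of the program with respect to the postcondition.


Working backward. After the program, 3*m < -7 ∨ acc = -1 must hold.
Before m := m - 9: 3*m < 20 ∨ acc = -1
Then branch requires 3*m < 20 ∨ acc = -1; else branch requires 3*m < 20 ∨ acc = -1.
Before the if: ((2*m < 7 ∨ g ≤ 11) → (3*m < 20 ∨ acc = -1)) ∧ ((¬(2*m < 7 ∨ g ≤ 11)) → (3*m < 20 ∨ acc = -1))
Before skip: ((2*m < 7 ∨ g ≤ 11) → (3*m < 20 ∨ acc = -1)) ∧ ((¬(2*m < 7 ∨ g ≤ 11)) → (3*m < 20 ∨ acc = -1))
Before skip: ((2*m < 7 ∨ g ≤ 11) → (3*m < 20 ∨ acc = -1)) ∧ ((¬(2*m < 7 ∨ g ≤ 11)) → (3*m < 20 ∨ acc = -1))
Before assert acc = 6 ∨ 2*acc + 6 ≤ 3*acc + 8: (acc = 6 ∨ acc ≥ -2) ∧ ((2*m < 7 ∨ g ≤ 11) → (3*m < 20 ∨ acc = -1)) ∧ ((¬(2*m < 7 ∨ g ≤ 11)) → (3*m < 20 ∨ acc = -1))
Answer: WP = (acc = 6 ∨ acc ≥ -2) ∧ ((2*m < 7 ∨ g ≤ 11) → (3*m < 20 ∨ acc = -1)) ∧ ((¬(2*m < 7 ∨ g ≤ 11)) → (3*m < 20 ∨ acc = -1))


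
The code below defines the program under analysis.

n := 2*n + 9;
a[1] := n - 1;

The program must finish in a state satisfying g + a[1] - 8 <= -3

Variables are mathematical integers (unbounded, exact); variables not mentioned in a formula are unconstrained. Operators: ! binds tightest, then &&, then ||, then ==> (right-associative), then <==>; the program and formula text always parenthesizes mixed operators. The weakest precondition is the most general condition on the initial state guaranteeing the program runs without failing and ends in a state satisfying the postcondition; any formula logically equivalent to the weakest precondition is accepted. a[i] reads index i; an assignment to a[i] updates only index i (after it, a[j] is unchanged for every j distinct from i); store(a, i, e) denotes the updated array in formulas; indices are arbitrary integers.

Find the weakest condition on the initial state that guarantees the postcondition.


Working backward. After the program, the postcondition g + a[1] - 8 <= -3 must hold; in canonical form it is a[1] + g <= 5.
Before a[1] := n - 1: g + n <= 6
Before n := 2*n + 9: g + 2*n <= -3
Answer: WP = g + 2*n <= -3


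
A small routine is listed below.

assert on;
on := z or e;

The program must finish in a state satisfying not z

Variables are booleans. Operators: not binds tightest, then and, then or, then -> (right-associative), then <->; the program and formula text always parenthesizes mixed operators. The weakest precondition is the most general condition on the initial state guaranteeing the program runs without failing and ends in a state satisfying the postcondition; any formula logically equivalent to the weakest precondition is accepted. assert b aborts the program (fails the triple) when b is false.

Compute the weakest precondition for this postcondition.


Working backward. After the program, not z must hold.
Before on := z or e: not z
Before assert on: on and (not z)
Answer: WP = on and (not z)


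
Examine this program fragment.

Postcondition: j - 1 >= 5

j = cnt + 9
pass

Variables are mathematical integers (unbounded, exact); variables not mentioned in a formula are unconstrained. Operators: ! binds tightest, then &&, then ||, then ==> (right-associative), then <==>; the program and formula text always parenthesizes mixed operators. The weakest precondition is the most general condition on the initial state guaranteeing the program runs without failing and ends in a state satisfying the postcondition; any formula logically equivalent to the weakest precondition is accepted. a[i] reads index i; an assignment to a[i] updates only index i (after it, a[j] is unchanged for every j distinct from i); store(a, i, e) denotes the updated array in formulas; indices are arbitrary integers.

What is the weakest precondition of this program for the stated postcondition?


Working backward. After the program, the postcondition j - 1 >= 5 must hold; in canonical form it is j >= 6.
Before skip: j >= 6
Before j := cnt + 9: cnt >= -3
Answer: WP = cnt >= -3


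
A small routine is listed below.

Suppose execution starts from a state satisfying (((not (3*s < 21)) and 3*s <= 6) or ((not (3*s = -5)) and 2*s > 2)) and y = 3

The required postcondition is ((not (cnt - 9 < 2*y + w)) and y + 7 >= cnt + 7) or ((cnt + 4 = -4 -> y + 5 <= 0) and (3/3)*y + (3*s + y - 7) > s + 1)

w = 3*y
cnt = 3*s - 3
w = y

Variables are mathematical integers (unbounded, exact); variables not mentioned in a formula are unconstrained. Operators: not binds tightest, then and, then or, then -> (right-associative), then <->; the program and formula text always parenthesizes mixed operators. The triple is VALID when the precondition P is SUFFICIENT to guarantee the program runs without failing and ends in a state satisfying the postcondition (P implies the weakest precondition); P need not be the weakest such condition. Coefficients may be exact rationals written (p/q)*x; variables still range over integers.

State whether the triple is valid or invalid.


Working backward. After the program, the postcondition ((not (cnt - 9 < 2*y + w)) and y + 7 >= cnt + 7) or ((cnt + 4 = -4 -> y + 5 <= 0) and (3/3)*y + (3*s + y - 7) > s + 1) must hold; in canonical form it is ((not (cnt < w + 2*y + 9)) and y >= cnt) or ((cnt = -8 -> y <= -5) and 2*s + 2*y > 8).
Before w := y: ((not (cnt < 3*y + 9)) and y >= cnt) or ((cnt = -8 -> y <= -5) and 2*s + 2*y > 8)
Before cnt := 3*s - 3: ((not (3*s < 3*y + 12)) and y >= 3*s - 3) or ((3*s = -5 -> y <= -5) and 2*s + 2*y > 8)
Before w := 3*y: ((not (3*s < 3*y + 12)) and y >= 3*s - 3) or ((3*s = -5 -> y <= -5) and 2*s + 2*y > 8)
The weakest precondition is ((not (3*s < 3*y + 12)) and y >= 3*s - 3) or ((3*s = -5 -> y <= -5) and 2*s + 2*y > 8).
Check whether (((not (3*s < 21)) and 3*s <= 6) or ((not (3*s = -5)) and 2*s > 2)) and y = 3 implies it.
Every state satisfying the precondition satisfies the weakest precondition: the implication holds.
Answer: valid


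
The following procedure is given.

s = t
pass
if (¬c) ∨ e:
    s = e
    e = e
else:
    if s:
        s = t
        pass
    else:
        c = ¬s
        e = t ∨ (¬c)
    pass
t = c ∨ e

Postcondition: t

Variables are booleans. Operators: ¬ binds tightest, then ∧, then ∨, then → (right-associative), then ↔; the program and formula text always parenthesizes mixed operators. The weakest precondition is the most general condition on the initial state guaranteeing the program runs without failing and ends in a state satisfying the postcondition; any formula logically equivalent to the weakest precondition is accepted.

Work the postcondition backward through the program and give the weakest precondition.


Working backward. After the program, t must hold.
Before t := c ∨ e: c ∨ e
Then branch requires c ∨ e; else branch requires s → (c ∨ e).
Before the if: (((¬c) ∨ e) → (c ∨ e)) ∧ ((¬((¬c) ∨ e)) → (s → (c ∨ e)))
Before skip: (((¬c) ∨ e) → (c ∨ e)) ∧ ((¬((¬c) ∨ e)) → (s → (c ∨ e)))
Before s := t: (((¬c) ∨ e) → (c ∨ e)) ∧ ((¬((¬c) ∨ e)) → (t → (c ∨ e)))
Answer: WP = (((¬c) ∨ e) → (c ∨ e)) ∧ ((¬((¬c) ∨ e)) → (t → (c ∨ e)))


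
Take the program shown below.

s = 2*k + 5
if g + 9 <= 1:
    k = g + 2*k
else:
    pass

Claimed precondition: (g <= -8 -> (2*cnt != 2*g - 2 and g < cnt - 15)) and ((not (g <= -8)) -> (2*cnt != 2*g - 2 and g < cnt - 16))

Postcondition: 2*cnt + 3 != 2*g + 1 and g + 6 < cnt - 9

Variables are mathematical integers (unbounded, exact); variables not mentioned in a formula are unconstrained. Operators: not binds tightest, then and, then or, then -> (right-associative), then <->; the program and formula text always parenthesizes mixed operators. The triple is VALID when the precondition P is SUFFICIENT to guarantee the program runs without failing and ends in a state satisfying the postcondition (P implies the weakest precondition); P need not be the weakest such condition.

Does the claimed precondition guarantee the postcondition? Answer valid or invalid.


Working backward. After the program, the postcondition 2*cnt + 3 != 2*g + 1 and g + 6 < cnt - 9 must hold; in canonical form it is 2*cnt != 2*g - 2 and g < cnt - 15.
Then branch requires 2*cnt != 2*g - 2 and g < cnt - 15; else branch requires 2*cnt != 2*g - 2 and g < cnt - 15.
Before the if: (g <= -8 -> (2*cnt != 2*g - 2 and g < cnt - 15)) and ((not (g <= -8)) -> (2*cnt != 2*g - 2 and g < cnt - 15))
Before s := 2*k + 5: (g <= -8 -> (2*cnt != 2*g - 2 and g < cnt - 15)) and ((not (g <= -8)) -> (2*cnt != 2*g - 2 and g < cnt - 15))
The weakest precondition is (g <= -8 -> (2*cnt != 2*g - 2 and g < cnt - 15)) and ((not (g <= -8)) -> (2*cnt != 2*g - 2 and g < cnt - 15)).
Check whether (g <= -8 -> (2*cnt != 2*g - 2 and g < cnt - 15)) and ((not (g <= -8)) -> (2*cnt != 2*g - 2 and g < cnt - 16)) implies it.
Every state satisfying the precondition satisfies the weakest precondition: the implication holds.
Answer: valid


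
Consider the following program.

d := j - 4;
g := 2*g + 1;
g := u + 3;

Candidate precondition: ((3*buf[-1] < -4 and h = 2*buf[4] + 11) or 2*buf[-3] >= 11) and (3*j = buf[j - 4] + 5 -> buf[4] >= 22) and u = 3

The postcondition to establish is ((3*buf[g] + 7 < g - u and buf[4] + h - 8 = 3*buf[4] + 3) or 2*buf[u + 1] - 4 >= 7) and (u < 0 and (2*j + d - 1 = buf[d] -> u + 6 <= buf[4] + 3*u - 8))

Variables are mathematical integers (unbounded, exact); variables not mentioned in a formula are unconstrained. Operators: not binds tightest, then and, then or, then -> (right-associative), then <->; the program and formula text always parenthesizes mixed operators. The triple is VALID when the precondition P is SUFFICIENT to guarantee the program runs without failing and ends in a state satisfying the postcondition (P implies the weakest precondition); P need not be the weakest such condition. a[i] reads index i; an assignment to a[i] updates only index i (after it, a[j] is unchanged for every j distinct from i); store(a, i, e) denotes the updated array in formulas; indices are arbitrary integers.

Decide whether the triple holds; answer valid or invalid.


Working backward. After the program, the postcondition ((3*buf[g] + 7 < g - u and buf[4] + h - 8 = 3*buf[4] + 3) or 2*buf[u + 1] - 4 >= 7) and (u < 0 and (2*j + d - 1 = buf[d] -> u + 6 <= buf[4] + 3*u - 8)) must hold; in canonical form it is ((3*buf[g] + u < g - 7 and h = 2*buf[4] + 11) or 2*buf[u + 1] >= 11) and u < 0 and (d + 2*j = buf[d] + 1 -> buf[4] + 2*u >= 14).
Before g := u + 3: ((3*buf[u + 3] < -4 and h = 2*buf[4] + 11) or 2*buf[u + 1] >= 11) and u < 0 and (d + 2*j = buf[d] + 1 -> buf[4] + 2*u >= 14)
Before g := 2*g + 1: ((3*buf[u + 3] < -4 and h = 2*buf[4] + 11) or 2*buf[u + 1] >= 11) and u < 0 and (d + 2*j = buf[d] + 1 -> buf[4] + 2*u >= 14)
Before d := j - 4: ((3*buf[u + 3] < -4 and h = 2*buf[4] + 11) or 2*buf[u + 1] >= 11) and u < 0 and (3*j = buf[j - 4] + 5 -> buf[4] + 2*u >= 14)
The weakest precondition is ((3*buf[u + 3] < -4 and h = 2*buf[4] + 11) or 2*buf[u + 1] >= 11) and u < 0 and (3*j = buf[j - 4] + 5 -> buf[4] + 2*u >= 14).
Check whether ((3*buf[-1] < -4 and h = 2*buf[4] + 11) or 2*buf[-3] >= 11) and (3*j = buf[j - 4] + 5 -> buf[4] >= 22) and u = 3 implies it.
Countermodel: at the initial state buf = {[-4] = 0, [-3] = -2, [-1] = -2, [4] = -2, [6] = -2, elsewhere -2}, h = 7, j = 0, u = 3, the precondition holds but the weakest precondition fails.
Answer: invalid


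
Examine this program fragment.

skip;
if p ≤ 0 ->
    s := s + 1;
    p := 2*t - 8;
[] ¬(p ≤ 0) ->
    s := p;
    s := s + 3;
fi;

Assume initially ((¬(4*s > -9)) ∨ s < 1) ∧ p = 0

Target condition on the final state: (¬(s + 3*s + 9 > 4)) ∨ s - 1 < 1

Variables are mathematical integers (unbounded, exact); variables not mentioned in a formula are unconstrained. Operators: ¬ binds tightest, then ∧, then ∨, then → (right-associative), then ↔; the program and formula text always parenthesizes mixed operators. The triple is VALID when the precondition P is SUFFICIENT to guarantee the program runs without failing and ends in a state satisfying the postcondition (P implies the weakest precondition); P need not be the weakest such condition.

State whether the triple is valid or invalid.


Working backward. After the program, the postcondition (¬(s + 3*s + 9 > 4)) ∨ s - 1 < 1 must hold; in canonical form it is (¬(4*s > -5)) ∨ s < 2.
Then branch requires (¬(4*s > -9)) ∨ s < 1; else branch requires (¬(4*p > -17)) ∨ p < -1.
Before the if: (p ≤ 0 → ((¬(4*s > -9)) ∨ s < 1)) ∧ ((¬(p ≤ 0)) → ((¬(4*p > -17)) ∨ p < -1))
Before skip: (p ≤ 0 → ((¬(4*s > -9)) ∨ s < 1)) ∧ ((¬(p ≤ 0)) → ((¬(4*p > -17)) ∨ p < -1))
The weakest precondition is (p ≤ 0 → ((¬(4*s > -9)) ∨ s < 1)) ∧ ((¬(p ≤ 0)) → ((¬(4*p > -17)) ∨ p < -1)).
Check whether ((¬(4*s > -9)) ∨ s < 1) ∧ p = 0 implies it.
Every state satisfying the precondition satisfies the weakest precondition: the implication holds.
Answer: valid


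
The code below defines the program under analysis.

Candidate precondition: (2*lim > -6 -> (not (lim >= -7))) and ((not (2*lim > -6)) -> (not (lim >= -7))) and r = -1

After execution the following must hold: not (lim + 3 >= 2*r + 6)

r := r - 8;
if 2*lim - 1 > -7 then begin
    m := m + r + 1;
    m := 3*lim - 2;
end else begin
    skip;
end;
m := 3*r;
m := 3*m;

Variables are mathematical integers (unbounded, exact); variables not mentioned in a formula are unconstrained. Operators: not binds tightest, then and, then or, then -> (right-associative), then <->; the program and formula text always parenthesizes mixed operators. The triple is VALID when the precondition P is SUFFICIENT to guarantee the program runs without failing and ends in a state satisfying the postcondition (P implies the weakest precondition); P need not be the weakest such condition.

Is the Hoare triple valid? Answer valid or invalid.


Working backward. After the program, the postcondition not (lim + 3 >= 2*r + 6) must hold; in canonical form it is not (lim >= 2*r + 3).
Before m := 3*m: not (lim >= 2*r + 3)
Before m := 3*r: not (lim >= 2*r + 3)
Then branch requires not (lim >= 2*r + 3); else branch requires not (lim >= 2*r + 3).
Before the if: (2*lim > -6 -> (not (lim >= 2*r + 3))) and ((not (2*lim > -6)) -> (not (lim >= 2*r + 3)))
Before r := r - 8: (2*lim > -6 -> (not (lim >= 2*r - 13))) and ((not (2*lim > -6)) -> (not (lim >= 2*r - 13)))
The weakest precondition is (2*lim > -6 -> (not (lim >= 2*r - 13))) and ((not (2*lim > -6)) -> (not (lim >= 2*r - 13))).
Check whether (2*lim > -6 -> (not (lim >= -7))) and ((not (2*lim > -6)) -> (not (lim >= -7))) and r = -1 implies it.
Countermodel: at the initial state lim = -8, r = -1, the precondition holds but the weakest precondition fails.
Answer: invalid


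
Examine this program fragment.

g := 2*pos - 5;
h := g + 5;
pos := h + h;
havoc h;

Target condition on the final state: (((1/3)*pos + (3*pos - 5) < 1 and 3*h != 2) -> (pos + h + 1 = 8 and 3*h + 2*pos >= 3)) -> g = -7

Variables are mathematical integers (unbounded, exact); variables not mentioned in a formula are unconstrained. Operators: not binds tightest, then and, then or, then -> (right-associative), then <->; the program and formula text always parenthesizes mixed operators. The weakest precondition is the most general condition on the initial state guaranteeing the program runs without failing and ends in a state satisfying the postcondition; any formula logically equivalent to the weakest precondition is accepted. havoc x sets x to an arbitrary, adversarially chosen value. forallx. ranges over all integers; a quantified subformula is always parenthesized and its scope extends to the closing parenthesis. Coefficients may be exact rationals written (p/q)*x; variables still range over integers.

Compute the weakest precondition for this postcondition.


Working backward. After the program, the postcondition (((1/3)*pos + (3*pos - 5) < 1 and 3*h != 2) -> (pos + h + 1 = 8 and 3*h + 2*pos >= 3)) -> g = -7 must hold; in canonical form it is (((10/3)*pos < 6 and 3*h != 2) -> (h + pos = 7 and 3*h + 2*pos >= 3)) -> g = -7.
Before havoc h: forall h_1. ((((10/3)*pos < 6 and 3*h_1 != 2) -> (h_1 + pos = 7 and 3*h_1 + 2*pos >= 3)) -> g = -7)
Before pos := h + h: forall h_1. ((((20/3)*h < 6 and 3*h_1 != 2) -> (2*h + h_1 = 7 and 4*h + 3*h_1 >= 3)) -> g = -7)
Before h := g + 5: forall h_1. ((((20/3)*g < -82/3 and 3*h_1 != 2) -> (2*g + h_1 = -3 and 4*g + 3*h_1 >= -17)) -> g = -7)
Before g := 2*pos - 5: forall h_1. ((((40/3)*pos < 6 and 3*h_1 != 2) -> (h_1 + 4*pos = 7 and 3*h_1 + 8*pos >= 3)) -> 2*pos = -2)
Answer: WP = forall h_1. ((((40/3)*pos < 6 and 3*h_1 != 2) -> (h_1 + 4*pos = 7 and 3*h_1 + 8*pos >= 3)) -> 2*pos = -2)


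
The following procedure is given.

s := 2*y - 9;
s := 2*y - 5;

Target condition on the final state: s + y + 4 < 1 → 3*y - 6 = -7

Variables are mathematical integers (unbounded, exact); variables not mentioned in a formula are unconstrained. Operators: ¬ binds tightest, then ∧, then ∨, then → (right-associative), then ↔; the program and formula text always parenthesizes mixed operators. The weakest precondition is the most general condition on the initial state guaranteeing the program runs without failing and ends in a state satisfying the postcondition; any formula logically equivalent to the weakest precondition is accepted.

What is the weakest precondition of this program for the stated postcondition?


Working backward. After the program, the postcondition s + y + 4 < 1 → 3*y - 6 = -7 must hold; in canonical form it is s + y < -3 → 3*y = -1.
Before s := 2*y - 5: 3*y < 2 → 3*y = -1
Before s := 2*y - 9: 3*y < 2 → 3*y = -1
Answer: WP = 3*y < 2 → 3*y = -1


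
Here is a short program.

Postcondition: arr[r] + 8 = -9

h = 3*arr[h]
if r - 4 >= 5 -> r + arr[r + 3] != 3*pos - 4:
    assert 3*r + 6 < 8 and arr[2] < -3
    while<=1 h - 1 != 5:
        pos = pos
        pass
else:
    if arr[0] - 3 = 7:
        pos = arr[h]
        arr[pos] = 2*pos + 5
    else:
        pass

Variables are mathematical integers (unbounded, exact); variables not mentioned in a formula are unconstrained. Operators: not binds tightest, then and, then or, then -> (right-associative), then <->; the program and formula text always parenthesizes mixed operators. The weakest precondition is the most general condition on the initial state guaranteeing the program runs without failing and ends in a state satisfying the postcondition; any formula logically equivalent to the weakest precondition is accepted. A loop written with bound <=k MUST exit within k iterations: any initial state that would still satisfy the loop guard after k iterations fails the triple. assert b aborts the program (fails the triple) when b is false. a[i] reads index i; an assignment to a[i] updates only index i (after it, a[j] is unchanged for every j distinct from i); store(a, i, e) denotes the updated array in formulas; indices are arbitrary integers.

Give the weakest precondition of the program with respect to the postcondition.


Working backward. After the program, the postcondition arr[r] + 8 = -9 must hold; in canonical form it is arr[r] = -17.
Then branch requires 3*r < 2 and arr[2] < -3 and (h != 6 -> ((not (h != 6)) and arr[r] = -17)) and ((not (h != 6)) -> arr[r] = -17); else branch requires (arr[0] = 10 -> store(arr, arr[h], 2*arr[h] + 5)[r] = -17) and ((not (arr[0] = 10)) -> arr[r] = -17).
Before the if: ((r >= 9 -> arr[r + 3] + r != 3*pos - 4) -> (3*r < 2 and arr[2] < -3 and (h != 6 -> ((not (h != 6)) and arr[r] = -17)) and ((not (h != 6)) -> arr[r] = -17))) and ((not (r >= 9 -> arr[r + 3] + r != 3*pos - 4)) -> ((arr[0] = 10 -> store(arr, arr[h], 2*arr[h] + 5)[r] = -17) and ((not (arr[0] = 10)) -> arr[r] = -17)))
Before h := 3*arr[h]: ((r >= 9 -> arr[r + 3] + r != 3*pos - 4) -> (3*r < 2 and arr[2] < -3 and (3*arr[h] != 6 -> ((not (3*arr[h] != 6)) and arr[r] = -17)) and ((not (3*arr[h] != 6)) -> arr[r] = -17))) and ((not (r >= 9 -> arr[r + 3] + r != 3*pos - 4)) -> ((arr[0] = 10 -> store(arr, arr[3*arr[h]], 2*arr[3*arr[h]] + 5)[r] = -17) and ((not (arr[0] = 10)) -> arr[r] = -17)))
Answer: WP = ((r >= 9 -> arr[r + 3] + r != 3*pos - 4) -> (3*r < 2 and arr[2] < -3 and (3*arr[h] != 6 -> ((not (3*arr[h] != 6)) and arr[r] = -17)) and ((not (3*arr[h] != 6)) -> arr[r] = -17))) and ((not (r >= 9 -> arr[r + 3] + r != 3*pos - 4)) -> ((arr[0] = 10 -> store(arr, arr[3*arr[h]], 2*arr[3*arr[h]] + 5)[r] = -17) and ((not (arr[0] = 10)) -> arr[r] = -17)))


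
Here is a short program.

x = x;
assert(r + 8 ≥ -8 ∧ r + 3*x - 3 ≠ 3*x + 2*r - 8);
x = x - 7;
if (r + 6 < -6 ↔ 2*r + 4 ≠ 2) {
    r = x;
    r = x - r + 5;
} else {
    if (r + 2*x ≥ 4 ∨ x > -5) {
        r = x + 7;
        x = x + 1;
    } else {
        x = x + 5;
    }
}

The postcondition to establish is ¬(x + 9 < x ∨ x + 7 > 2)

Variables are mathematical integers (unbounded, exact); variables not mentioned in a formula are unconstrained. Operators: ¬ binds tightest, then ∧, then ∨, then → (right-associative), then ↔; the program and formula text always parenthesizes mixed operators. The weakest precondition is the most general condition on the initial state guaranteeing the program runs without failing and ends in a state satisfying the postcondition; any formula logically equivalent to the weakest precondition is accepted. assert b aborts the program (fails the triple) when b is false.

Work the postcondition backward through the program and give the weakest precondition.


Working backward. After the program, the postcondition ¬(x + 9 < x ∨ x + 7 > 2) must hold; in canonical form it is ¬(x > -5).
Then branch requires ¬(x > -5); else branch requires ((r + 2*x ≥ 4 ∨ x > -5) → (¬(x > -6))) ∧ ((¬(r + 2*x ≥ 4 ∨ x > -5)) → (¬(x > -10))).
Before the if: ((r < -12 ↔ 2*r ≠ -2) → (¬(x > -5))) ∧ ((¬(r < -12 ↔ 2*r ≠ -2)) → (((r + 2*x ≥ 4 ∨ x > -5) → (¬(x > -6))) ∧ ((¬(r + 2*x ≥ 4 ∨ x > -5)) → (¬(x > -10)))))
Before x := x - 7: ((r < -12 ↔ 2*r ≠ -2) → (¬(x > 2))) ∧ ((¬(r < -12 ↔ 2*r ≠ -2)) → (((r + 2*x ≥ 18 ∨ x > 2) → (¬(x > 1))) ∧ ((¬(r + 2*x ≥ 18 ∨ x > 2)) → (¬(x > -3)))))
Before assert r + 8 ≥ -8 ∧ r + 3*x - 3 ≠ 3*x + 2*r - 8: r ≥ -16 ∧ r ≠ 5 ∧ ((r < -12 ↔ 2*r ≠ -2) → (¬(x > 2))) ∧ ((¬(r < -12 ↔ 2*r ≠ -2)) → (((r + 2*x ≥ 18 ∨ x > 2) → (¬(x > 1))) ∧ ((¬(r + 2*x ≥ 18 ∨ x > 2)) → (¬(x > -3)))))
Before x := x: r ≥ -16 ∧ r ≠ 5 ∧ ((r < -12 ↔ 2*r ≠ -2) → (¬(x > 2))) ∧ ((¬(r < -12 ↔ 2*r ≠ -2)) → (((r + 2*x ≥ 18 ∨ x > 2) → (¬(x > 1))) ∧ ((¬(r + 2*x ≥ 18 ∨ x > 2)) → (¬(x > -3)))))
Answer: WP = r ≥ -16 ∧ r ≠ 5 ∧ ((r < -12 ↔ 2*r ≠ -2) → (¬(x > 2))) ∧ ((¬(r < -12 ↔ 2*r ≠ -2)) → (((r + 2*x ≥ 18 ∨ x > 2) → (¬(x > 1))) ∧ ((¬(r + 2*x ≥ 18 ∨ x > 2)) → (¬(x > -3)))))


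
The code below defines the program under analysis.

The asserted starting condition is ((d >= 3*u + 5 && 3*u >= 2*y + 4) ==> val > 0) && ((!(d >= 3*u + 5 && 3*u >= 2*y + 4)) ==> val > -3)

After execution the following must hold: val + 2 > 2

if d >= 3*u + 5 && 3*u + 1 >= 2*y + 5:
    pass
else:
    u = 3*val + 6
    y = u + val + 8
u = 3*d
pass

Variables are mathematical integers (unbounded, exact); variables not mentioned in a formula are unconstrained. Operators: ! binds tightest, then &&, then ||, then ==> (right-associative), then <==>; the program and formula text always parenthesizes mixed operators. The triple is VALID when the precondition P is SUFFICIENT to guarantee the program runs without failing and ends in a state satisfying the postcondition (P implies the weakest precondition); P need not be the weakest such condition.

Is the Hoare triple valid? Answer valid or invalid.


Working backward. After the program, the postcondition val + 2 > 2 must hold; in canonical form it is val > 0.
Before skip: val > 0
Before u := 3*d: val > 0
Then branch requires val > 0; else branch requires val > 0.
Before the if: ((d >= 3*u + 5 && 3*u >= 2*y + 4) ==> val > 0) && ((!(d >= 3*u + 5 && 3*u >= 2*y + 4)) ==> val > 0)
The weakest precondition is ((d >= 3*u + 5 && 3*u >= 2*y + 4) ==> val > 0) && ((!(d >= 3*u + 5 && 3*u >= 2*y + 4)) ==> val > 0).
Check whether ((d >= 3*u + 5 && 3*u >= 2*y + 4) ==> val > 0) && ((!(d >= 3*u + 5 && 3*u >= 2*y + 4)) ==> val > -3) implies it.
Countermodel: at the initial state d = 5, u = 0, val = 0, y = 0, the precondition holds but the weakest precondition fails.
Answer: invalid


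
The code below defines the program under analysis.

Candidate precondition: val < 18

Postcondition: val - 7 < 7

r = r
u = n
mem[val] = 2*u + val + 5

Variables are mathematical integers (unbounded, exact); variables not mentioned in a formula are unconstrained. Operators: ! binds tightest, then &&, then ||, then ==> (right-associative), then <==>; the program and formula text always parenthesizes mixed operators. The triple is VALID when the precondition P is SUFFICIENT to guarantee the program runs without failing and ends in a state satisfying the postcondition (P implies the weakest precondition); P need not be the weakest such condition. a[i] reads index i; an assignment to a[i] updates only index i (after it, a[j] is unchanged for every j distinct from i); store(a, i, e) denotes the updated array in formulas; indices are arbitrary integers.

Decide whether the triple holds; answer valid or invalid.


Working backward. After the program, the postcondition val - 7 < 7 must hold; in canonical form it is val < 14.
Before mem[val] := 2*u + val + 5: val < 14
Before u := n: val < 14
Before r := r: val < 14
The weakest precondition is val < 14.
Check whether val < 18 implies it.
Countermodel: at the initial state val = 14, the precondition holds but the weakest precondition fails.
Answer: invalid


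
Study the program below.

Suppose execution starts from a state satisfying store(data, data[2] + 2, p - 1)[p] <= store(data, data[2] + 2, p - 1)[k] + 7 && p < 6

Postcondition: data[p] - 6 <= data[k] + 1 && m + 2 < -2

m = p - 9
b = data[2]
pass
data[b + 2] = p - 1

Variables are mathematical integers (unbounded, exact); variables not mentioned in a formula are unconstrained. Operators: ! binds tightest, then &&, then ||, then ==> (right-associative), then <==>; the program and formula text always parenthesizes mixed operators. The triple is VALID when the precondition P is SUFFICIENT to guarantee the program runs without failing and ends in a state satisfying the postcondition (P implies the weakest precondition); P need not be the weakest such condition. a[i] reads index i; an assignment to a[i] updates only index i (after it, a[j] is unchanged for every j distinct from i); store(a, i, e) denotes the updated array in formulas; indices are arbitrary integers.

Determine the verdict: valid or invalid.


Working backward. After the program, the postcondition data[p] - 6 <= data[k] + 1 && m + 2 < -2 must hold; in canonical form it is data[p] <= data[k] + 7 && m < -4.
Before data[b + 2] := p - 1: store(data, b + 2, p - 1)[p] <= store(data, b + 2, p - 1)[k] + 7 && m < -4
Before skip: store(data, b + 2, p - 1)[p] <= store(data, b + 2, p - 1)[k] + 7 && m < -4
Before b := data[2]: store(data, data[2] + 2, p - 1)[p] <= store(data, data[2] + 2, p - 1)[k] + 7 && m < -4
Before m := p - 9: store(data, data[2] + 2, p - 1)[p] <= store(data, data[2] + 2, p - 1)[k] + 7 && p < 5
The weakest precondition is store(data, data[2] + 2, p - 1)[p] <= store(data, data[2] + 2, p - 1)[k] + 7 && p < 5.
Check whether store(data, data[2] + 2, p - 1)[p] <= store(data, data[2] + 2, p - 1)[k] + 7 && p < 6 implies it.
Countermodel: at the initial state data = {[-7038] = 3, [2] = -7040, [5] = -15521, elsewhere 3}, k = -7038, p = 5, the precondition holds but the weakest precondition fails.
Answer: invalid


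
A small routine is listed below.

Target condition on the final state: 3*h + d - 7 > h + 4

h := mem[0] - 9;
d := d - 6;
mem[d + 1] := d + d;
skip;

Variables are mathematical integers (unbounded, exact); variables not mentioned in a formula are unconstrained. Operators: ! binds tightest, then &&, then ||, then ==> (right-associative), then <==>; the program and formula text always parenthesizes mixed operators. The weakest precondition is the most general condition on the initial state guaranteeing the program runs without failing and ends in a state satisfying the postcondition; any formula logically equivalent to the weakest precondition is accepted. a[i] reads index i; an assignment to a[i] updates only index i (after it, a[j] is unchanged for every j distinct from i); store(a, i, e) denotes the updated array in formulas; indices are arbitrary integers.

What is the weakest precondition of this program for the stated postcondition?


Working backward. After the program, the postcondition 3*h + d - 7 > h + 4 must hold; in canonical form it is d + 2*h > 11.
Before skip: d + 2*h > 11
Before mem[d + 1] := d + d: d + 2*h > 11
Before d := d - 6: d + 2*h > 17
Before h := mem[0] - 9: 2*mem[0] + d > 35
Answer: WP = 2*mem[0] + d > 35


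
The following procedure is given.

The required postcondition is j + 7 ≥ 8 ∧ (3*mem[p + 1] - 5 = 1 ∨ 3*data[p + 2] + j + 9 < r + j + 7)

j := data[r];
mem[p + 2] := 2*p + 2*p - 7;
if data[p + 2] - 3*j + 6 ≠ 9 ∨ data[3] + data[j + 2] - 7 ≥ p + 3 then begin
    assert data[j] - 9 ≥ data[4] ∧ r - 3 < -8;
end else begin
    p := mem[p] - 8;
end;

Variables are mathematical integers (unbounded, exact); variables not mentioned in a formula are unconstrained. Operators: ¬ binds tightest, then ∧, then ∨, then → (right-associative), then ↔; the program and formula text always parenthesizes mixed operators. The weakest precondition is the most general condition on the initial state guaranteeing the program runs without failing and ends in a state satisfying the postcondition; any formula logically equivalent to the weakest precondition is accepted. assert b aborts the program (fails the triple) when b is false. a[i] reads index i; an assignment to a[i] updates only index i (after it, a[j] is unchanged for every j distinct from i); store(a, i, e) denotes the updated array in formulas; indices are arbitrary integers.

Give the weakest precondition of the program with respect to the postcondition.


Working backward. After the program, the postcondition j + 7 ≥ 8 ∧ (3*mem[p + 1] - 5 = 1 ∨ 3*data[p + 2] + j + 9 < r + j + 7) must hold; in canonical form it is j ≥ 1 ∧ (3*mem[p + 1] = 6 ∨ 3*data[p + 2] < r - 2).
Then branch requires data[j] ≥ data[4] + 9 ∧ r < -5 ∧ j ≥ 1 ∧ (3*mem[p + 1] = 6 ∨ 3*data[p + 2] < r - 2); else branch requires j ≥ 1 ∧ (3*mem[mem[p] - 7] = 6 ∨ 3*data[mem[p] - 6] < r - 2).
Before the if: ((data[p + 2] ≠ 3*j + 3 ∨ data[j + 2] + data[3] ≥ p + 10) → (data[j] ≥ data[4] + 9 ∧ r < -5 ∧ j ≥ 1 ∧ (3*mem[p + 1] = 6 ∨ 3*data[p + 2] < r - 2))) ∧ ((¬(data[p + 2] ≠ 3*j + 3 ∨ data[j + 2] + data[3] ≥ p + 10)) → (j ≥ 1 ∧ (3*mem[mem[p] - 7] = 6 ∨ 3*data[mem[p] - 6] < r - 2)))
Before mem[p + 2] := 2*p + 2*p - 7: ((data[p + 2] ≠ 3*j + 3 ∨ data[j + 2] + data[3] ≥ p + 10) → (data[j] ≥ data[4] + 9 ∧ r < -5 ∧ j ≥ 1 ∧ (3*store(mem, p + 2, 4*p - 7)[p + 1] = 6 ∨ 3*data[p + 2] < r - 2))) ∧ ((¬(data[p + 2] ≠ 3*j + 3 ∨ data[j + 2] + data[3] ≥ p + 10)) → (j ≥ 1 ∧ (3*store(mem, p + 2, 4*p - 7)[store(mem, p + 2, 4*p - 7)[p] - 7] = 6 ∨ 3*data[store(mem, p + 2, 4*p - 7)[p] - 6] < r - 2)))
Before j := data[r]: ((data[p + 2] ≠ 3*data[r] + 3 ∨ data[data[r] + 2] + data[3] ≥ p + 10) → (data[data[r]] ≥ data[4] + 9 ∧ r < -5 ∧ data[r] ≥ 1 ∧ (3*store(mem, p + 2, 4*p - 7)[p + 1] = 6 ∨ 3*data[p + 2] < r - 2))) ∧ ((¬(data[p + 2] ≠ 3*data[r] + 3 ∨ data[data[r] + 2] + data[3] ≥ p + 10)) → (data[r] ≥ 1 ∧ (3*store(mem, p + 2, 4*p - 7)[store(mem, p + 2, 4*p - 7)[p] - 7] = 6 ∨ 3*data[store(mem, p + 2, 4*p - 7)[p] - 6] < r - 2)))
Answer: WP = ((data[p + 2] ≠ 3*data[r] + 3 ∨ data[data[r] + 2] + data[3] ≥ p + 10) → (data[data[r]] ≥ data[4] + 9 ∧ r < -5 ∧ data[r] ≥ 1 ∧ (3*store(mem, p + 2, 4*p - 7)[p + 1] = 6 ∨ 3*data[p + 2] < r - 2))) ∧ ((¬(data[p + 2] ≠ 3*data[r] + 3 ∨ data[data[r] + 2] + data[3] ≥ p + 10)) → (data[r] ≥ 1 ∧ (3*store(mem, p + 2, 4*p - 7)[store(mem, p + 2, 4*p - 7)[p] - 7] = 6 ∨ 3*data[store(mem, p + 2, 4*p - 7)[p] - 6] < r - 2)))


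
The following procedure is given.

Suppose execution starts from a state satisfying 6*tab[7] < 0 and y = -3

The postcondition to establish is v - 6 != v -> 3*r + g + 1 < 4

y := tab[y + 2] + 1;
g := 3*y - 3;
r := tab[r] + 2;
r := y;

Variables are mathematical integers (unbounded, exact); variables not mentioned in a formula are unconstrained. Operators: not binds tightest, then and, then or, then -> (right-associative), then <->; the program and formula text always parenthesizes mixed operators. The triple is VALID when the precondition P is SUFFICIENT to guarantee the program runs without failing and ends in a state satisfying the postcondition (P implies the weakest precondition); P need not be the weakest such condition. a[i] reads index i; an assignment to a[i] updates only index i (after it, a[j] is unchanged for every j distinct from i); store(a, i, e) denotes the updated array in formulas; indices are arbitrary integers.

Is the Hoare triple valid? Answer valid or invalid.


Working backward. After the program, the postcondition v - 6 != v -> 3*r + g + 1 < 4 must hold; in canonical form it is g + 3*r < 3.
Before r := y: g + 3*y < 3
Before r := tab[r] + 2: g + 3*y < 3
Before g := 3*y - 3: 6*y < 6
Before y := tab[y + 2] + 1: 6*tab[y + 2] < 0
The weakest precondition is 6*tab[y + 2] < 0.
Check whether 6*tab[7] < 0 and y = -3 implies it.
Countermodel: at the initial state tab = {[-1] = 0, [7] = -17423, elsewhere -17423}, y = -3, the precondition holds but the weakest precondition fails.
Answer: invalid
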